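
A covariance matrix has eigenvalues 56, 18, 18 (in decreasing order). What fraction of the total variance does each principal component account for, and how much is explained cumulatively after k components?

Step 1 — total variance = trace(Sigma) = Σ λ_i = 56 + 18 + 18 = 92.

Step 2 — fraction explained by component i = λ_i / Σ λ:
  PC1: 56/92 = 0.6087
  PC2: 18/92 = 0.1957
  PC3: 18/92 = 0.1957

Step 3 — cumulative fraction after k components = (λ_1 + ... + λ_k) / Σ λ:
  k = 1: 56/92 = 0.6087
  k = 2: (56 + 18)/92 = 74/92 = 0.8043
  k = 3: (56 + 18 + 18)/92 = 92/92 = 1

Summary (fraction, with percent):

explained: PC1 0.6087 (60.87%), PC2 0.1957 (19.57%), PC3 0.1957 (19.57%);  cumulative: 0.6087, 0.8043, 1


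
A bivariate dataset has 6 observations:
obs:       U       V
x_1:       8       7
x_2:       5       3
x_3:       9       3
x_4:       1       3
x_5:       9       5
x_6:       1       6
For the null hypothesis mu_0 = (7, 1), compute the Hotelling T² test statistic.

Step 1 — sample mean vector:
  mean(U) = (8 + 5 + 9 + 1 + 9 + 1) / 6 = 33/6 = 5.5
  mean(V) = (7 + 3 + 3 + 3 + 5 + 6) / 6 = 27/6 = 4.5
  x̄ = (5.5, 4.5),  deviation x̄ - mu_0 = (5.5, 4.5) - (7, 1) = (-1.5, 3.5).

Step 2 — sample covariance matrix, S[i,j] = (1/(n-1)) · Σ_k (x_{k,i} - mean_i) · (x_{k,j} - mean_j), divisor n-1 = 5:
  S[U,U] = ((2.5)·(2.5) + (-0.5)·(-0.5) + (3.5)·(3.5) + (-4.5)·(-4.5) + (3.5)·(3.5) + (-4.5)·(-4.5)) / 5 = 71.5/5 = 14.3
  S[U,V] = ((2.5)·(2.5) + (-0.5)·(-1.5) + (3.5)·(-1.5) + (-4.5)·(-1.5) + (3.5)·(0.5) + (-4.5)·(1.5)) / 5 = 3.5/5 = 0.7
  S[V,V] = ((2.5)·(2.5) + (-1.5)·(-1.5) + (-1.5)·(-1.5) + (-1.5)·(-1.5) + (0.5)·(0.5) + (1.5)·(1.5)) / 5 = 15.5/5 = 3.1
  S = [[14.3, 0.7],
 [0.7, 3.1]].

Step 3 — invert S. det(S) = 14.3·3.1 - (0.7)² = 43.84.
  S^{-1} = (1/det) · [[d, -b], [-b, a]] = [[0.0707, -0.016],
 [-0.016, 0.3262]].

Step 4 — quadratic form (x̄ - mu_0)^T · S^{-1} · (x̄ - mu_0):
  S^{-1} · (x̄ - mu_0) = (-0.162, 1.1656),
  (x̄ - mu_0)^T · [...] = (-1.5)·(-0.162) + (3.5)·(1.1656) = 4.3225.

Step 5 — scale by n: T² = 6 · 4.3225 = 25.9352.

T² ≈ 25.9352


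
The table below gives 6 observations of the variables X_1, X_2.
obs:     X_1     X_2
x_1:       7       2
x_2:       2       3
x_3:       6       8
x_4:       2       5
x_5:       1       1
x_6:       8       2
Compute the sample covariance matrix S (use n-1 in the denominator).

Step 1 — column means:
  mean(X_1) = (7 + 2 + 6 + 2 + 1 + 8) / 6 = 26/6 = 4.3333
  mean(X_2) = (2 + 3 + 8 + 5 + 1 + 2) / 6 = 21/6 = 3.5

Step 2 — sample covariance S[i,j] = (1/(n-1)) · Σ_k (x_{k,i} - mean_i) · (x_{k,j} - mean_j), with n-1 = 5.
  S[X_1,X_1] = ((2.6667)·(2.6667) + (-2.3333)·(-2.3333) + (1.6667)·(1.6667) + (-2.3333)·(-2.3333) + (-3.3333)·(-3.3333) + (3.6667)·(3.6667)) / 5 = 45.3333/5 = 9.0667
  S[X_1,X_2] = ((2.6667)·(-1.5) + (-2.3333)·(-0.5) + (1.6667)·(4.5) + (-2.3333)·(1.5) + (-3.3333)·(-2.5) + (3.6667)·(-1.5)) / 5 = 4/5 = 0.8
  S[X_2,X_2] = ((-1.5)·(-1.5) + (-0.5)·(-0.5) + (4.5)·(4.5) + (1.5)·(1.5) + (-2.5)·(-2.5) + (-1.5)·(-1.5)) / 5 = 33.5/5 = 6.7

S is symmetric (S[j,i] = S[i,j]). Assembling:

S = [[9.0667, 0.8],
 [0.8, 6.7]]


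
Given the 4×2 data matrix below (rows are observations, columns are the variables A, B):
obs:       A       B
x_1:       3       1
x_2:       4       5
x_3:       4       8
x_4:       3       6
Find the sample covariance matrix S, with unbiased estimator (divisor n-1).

Step 1 — column means:
  mean(A) = (3 + 4 + 4 + 3) / 4 = 14/4 = 3.5
  mean(B) = (1 + 5 + 8 + 6) / 4 = 20/4 = 5

Step 2 — sample covariance S[i,j] = (1/(n-1)) · Σ_k (x_{k,i} - mean_i) · (x_{k,j} - mean_j), with n-1 = 3.
  S[A,A] = ((-0.5)·(-0.5) + (0.5)·(0.5) + (0.5)·(0.5) + (-0.5)·(-0.5)) / 3 = 1/3 = 0.3333
  S[A,B] = ((-0.5)·(-4) + (0.5)·(0) + (0.5)·(3) + (-0.5)·(1)) / 3 = 3/3 = 1
  S[B,B] = ((-4)·(-4) + (0)·(0) + (3)·(3) + (1)·(1)) / 3 = 26/3 = 8.6667

S is symmetric (S[j,i] = S[i,j]). Assembling:

S = [[0.3333, 1],
 [1, 8.6667]]


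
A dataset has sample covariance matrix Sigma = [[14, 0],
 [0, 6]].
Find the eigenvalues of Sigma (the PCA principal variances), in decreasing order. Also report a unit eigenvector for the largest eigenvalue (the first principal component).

Step 1 — characteristic polynomial of 2×2 Sigma:
  det(Sigma - λI) = λ² - trace · λ + det = 0.
  trace = 14 + 6 = 20, det = 14·6 - (0)² = 84.
Step 2 — discriminant:
  Δ = trace² - 4·det = 400 - 336 = 64.
Step 3 — eigenvalues:
  λ = (trace ± √Δ)/2 = (20 ± 8)/2,
  λ_1 = 14,  λ_2 = 6.

Step 4 — unit eigenvector for λ_1: Sigma is diagonal, so its eigenvectors are the coordinate axes. λ_1 = 14 is the diagonal entry on the first coordinate axis, hence
  v_1 = (1, 0) (||v_1|| = 1).

λ_1 = 14,  λ_2 = 6;  v_1 ≈ (1, 0)


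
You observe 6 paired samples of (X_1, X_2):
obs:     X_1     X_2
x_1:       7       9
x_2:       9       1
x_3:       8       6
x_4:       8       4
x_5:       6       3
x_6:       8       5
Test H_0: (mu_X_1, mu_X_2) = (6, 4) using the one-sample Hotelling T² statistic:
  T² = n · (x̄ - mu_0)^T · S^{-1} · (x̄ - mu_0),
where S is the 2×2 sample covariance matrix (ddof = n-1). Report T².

Step 1 — sample mean vector:
  mean(X_1) = (7 + 9 + 8 + 8 + 6 + 8) / 6 = 46/6 = 7.6667
  mean(X_2) = (9 + 1 + 6 + 4 + 3 + 5) / 6 = 28/6 = 4.6667
  x̄ = (7.6667, 4.6667),  deviation x̄ - mu_0 = (7.6667, 4.6667) - (6, 4) = (1.6667, 0.6667).

Step 2 — sample covariance matrix, S[i,j] = (1/(n-1)) · Σ_k (x_{k,i} - mean_i) · (x_{k,j} - mean_j), divisor n-1 = 5:
  S[X_1,X_1] = ((-0.6667)·(-0.6667) + (1.3333)·(1.3333) + (0.3333)·(0.3333) + (0.3333)·(0.3333) + (-1.6667)·(-1.6667) + (0.3333)·(0.3333)) / 5 = 5.3333/5 = 1.0667
  S[X_1,X_2] = ((-0.6667)·(4.3333) + (1.3333)·(-3.6667) + (0.3333)·(1.3333) + (0.3333)·(-0.6667) + (-1.6667)·(-1.6667) + (0.3333)·(0.3333)) / 5 = -4.6667/5 = -0.9333
  S[X_2,X_2] = ((4.3333)·(4.3333) + (-3.6667)·(-3.6667) + (1.3333)·(1.3333) + (-0.6667)·(-0.6667) + (-1.6667)·(-1.6667) + (0.3333)·(0.3333)) / 5 = 37.3333/5 = 7.4667
  S = [[1.0667, -0.9333],
 [-0.9333, 7.4667]].

Step 3 — invert S. det(S) = 1.0667·7.4667 - (-0.9333)² = 7.0933.
  S^{-1} = (1/det) · [[d, -b], [-b, a]] = [[1.0526, 0.1316],
 [0.1316, 0.1504]].

Step 4 — quadratic form (x̄ - mu_0)^T · S^{-1} · (x̄ - mu_0):
  S^{-1} · (x̄ - mu_0) = (1.8421, 0.3195),
  (x̄ - mu_0)^T · [...] = (1.6667)·(1.8421) + (0.6667)·(0.3195) = 3.2832.

Step 5 — scale by n: T² = 6 · 3.2832 = 19.6992.

T² ≈ 19.6992


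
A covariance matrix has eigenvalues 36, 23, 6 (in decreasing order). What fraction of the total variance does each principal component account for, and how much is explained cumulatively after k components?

Step 1 — total variance = trace(Sigma) = Σ λ_i = 36 + 23 + 6 = 65.

Step 2 — fraction explained by component i = λ_i / Σ λ:
  PC1: 36/65 = 0.5538
  PC2: 23/65 = 0.3538
  PC3: 6/65 = 0.0923

Step 3 — cumulative fraction after k components = (λ_1 + ... + λ_k) / Σ λ:
  k = 1: 36/65 = 0.5538
  k = 2: (36 + 23)/65 = 59/65 = 0.9077
  k = 3: (36 + 23 + 6)/65 = 65/65 = 1

Summary (fraction, with percent):

explained: PC1 0.5538 (55.38%), PC2 0.3538 (35.38%), PC3 0.0923 (9.23%);  cumulative: 0.5538, 0.9077, 1


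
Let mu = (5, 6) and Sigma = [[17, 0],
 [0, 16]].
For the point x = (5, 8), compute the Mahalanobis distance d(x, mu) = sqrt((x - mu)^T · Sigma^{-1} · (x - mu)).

Step 1 — centre the observation: (x - mu) = (0, 2).

Step 2 — invert Sigma. det(Sigma) = 17·16 - (0)² = 272.
  Sigma^{-1} = (1/det) · [[d, -b], [-b, a]] = [[0.0588, 0],
 [0, 0.0625]].

Step 3 — form the quadratic (x - mu)^T · Sigma^{-1} · (x - mu):
  Sigma^{-1} · (x - mu) = (0, 0.125).
  (x - mu)^T · [Sigma^{-1} · (x - mu)] = (0)·(0) + (2)·(0.125) = 0.25.

Step 4 — take square root: d = √(0.25) ≈ 0.5.

d(x, mu) = √(0.25) ≈ 0.5


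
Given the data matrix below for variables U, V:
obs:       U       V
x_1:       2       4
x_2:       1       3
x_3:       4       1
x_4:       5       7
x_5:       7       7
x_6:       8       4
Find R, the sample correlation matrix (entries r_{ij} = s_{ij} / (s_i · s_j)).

Step 1 — column means:
  mean(U) = (2 + 1 + 4 + 5 + 7 + 8) / 6 = 27/6 = 4.5
  mean(V) = (4 + 3 + 1 + 7 + 7 + 4) / 6 = 26/6 = 4.3333

Step 2 — sample variances and covariances s[i,j] = (1/(n-1)) · Σ_k (x_{k,i} - mean_i) · (x_{k,j} - mean_j), with n-1 = 5:
  s[U,U] = ((-2.5)·(-2.5) + (-3.5)·(-3.5) + (-0.5)·(-0.5) + (0.5)·(0.5) + (2.5)·(2.5) + (3.5)·(3.5)) / 5 = 37.5/5 = 7.5
  s[U,V] = ((-2.5)·(-0.3333) + (-3.5)·(-1.3333) + (-0.5)·(-3.3333) + (0.5)·(2.6667) + (2.5)·(2.6667) + (3.5)·(-0.3333)) / 5 = 14/5 = 2.8
  s[V,V] = ((-0.3333)·(-0.3333) + (-1.3333)·(-1.3333) + (-3.3333)·(-3.3333) + (2.6667)·(2.6667) + (2.6667)·(2.6667) + (-0.3333)·(-0.3333)) / 5 = 27.3333/5 = 5.4667
  Sample standard deviations s_i = √(s[i,i]):
  s(U) = √(7.5) = 2.7386
  s(V) = √(5.4667) = 2.3381

Step 3 — r_{ij} = s_{ij} / (s_i · s_j):
  r[U,U] = 1 (diagonal).
  r[U,V] = 2.8 / (2.7386 · 2.3381) = 2.8 / 6.4031 = 0.4373
  r[V,V] = 1 (diagonal).

R is symmetric with unit diagonal. Assembling:

R = [[1, 0.4373],
 [0.4373, 1]]


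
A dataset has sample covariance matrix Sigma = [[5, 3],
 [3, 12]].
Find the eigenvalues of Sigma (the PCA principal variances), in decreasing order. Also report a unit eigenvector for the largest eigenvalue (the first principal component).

Step 1 — characteristic polynomial of 2×2 Sigma:
  det(Sigma - λI) = λ² - trace · λ + det = 0.
  trace = 5 + 12 = 17, det = 5·12 - (3)² = 51.
Step 2 — discriminant:
  Δ = trace² - 4·det = 289 - 204 = 85.
Step 3 — eigenvalues:
  λ = (trace ± √Δ)/2 = (17 ± 9.2195)/2,
  λ_1 = 13.1098,  λ_2 = 3.8902.

Step 4 — unit eigenvector for λ_1: solve (Sigma - λ_1 I)v = 0. First row:
  (5 - 13.1098)·v_x + (3)·v_y = 0, i.e. (-8.1098)·v_x + (3)·v_y = 0,
  so v ∝ (b, λ_1 - a) = (3, 8.1098) = u.
  ||u|| = √((3)² + (8.1098)²) = √(74.7684) ≈ 8.6469,
  v_1 = u/||u|| ≈ (0.3469, 0.9379) (||v_1|| = 1).

λ_1 = 13.1098,  λ_2 = 3.8902;  v_1 ≈ (0.3469, 0.9379)


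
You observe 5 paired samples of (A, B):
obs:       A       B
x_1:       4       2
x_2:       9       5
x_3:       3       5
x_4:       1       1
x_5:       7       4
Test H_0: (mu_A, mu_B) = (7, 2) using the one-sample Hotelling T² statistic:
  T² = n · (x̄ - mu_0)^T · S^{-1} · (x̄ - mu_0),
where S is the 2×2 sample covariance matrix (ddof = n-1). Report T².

Step 1 — sample mean vector:
  mean(A) = (4 + 9 + 3 + 1 + 7) / 5 = 24/5 = 4.8
  mean(B) = (2 + 5 + 5 + 1 + 4) / 5 = 17/5 = 3.4
  x̄ = (4.8, 3.4),  deviation x̄ - mu_0 = (4.8, 3.4) - (7, 2) = (-2.2, 1.4).

Step 2 — sample covariance matrix, S[i,j] = (1/(n-1)) · Σ_k (x_{k,i} - mean_i) · (x_{k,j} - mean_j), divisor n-1 = 4:
  S[A,A] = ((-0.8)·(-0.8) + (4.2)·(4.2) + (-1.8)·(-1.8) + (-3.8)·(-3.8) + (2.2)·(2.2)) / 4 = 40.8/4 = 10.2
  S[A,B] = ((-0.8)·(-1.4) + (4.2)·(1.6) + (-1.8)·(1.6) + (-3.8)·(-2.4) + (2.2)·(0.6)) / 4 = 15.4/4 = 3.85
  S[B,B] = ((-1.4)·(-1.4) + (1.6)·(1.6) + (1.6)·(1.6) + (-2.4)·(-2.4) + (0.6)·(0.6)) / 4 = 13.2/4 = 3.3
  S = [[10.2, 3.85],
 [3.85, 3.3]].

Step 3 — invert S. det(S) = 10.2·3.3 - (3.85)² = 18.8375.
  S^{-1} = (1/det) · [[d, -b], [-b, a]] = [[0.1752, -0.2044],
 [-0.2044, 0.5415]].

Step 4 — quadratic form (x̄ - mu_0)^T · S^{-1} · (x̄ - mu_0):
  S^{-1} · (x̄ - mu_0) = (-0.6715, 1.2077),
  (x̄ - mu_0)^T · [...] = (-2.2)·(-0.6715) + (1.4)·(1.2077) = 3.1681.

Step 5 — scale by n: T² = 5 · 3.1681 = 15.8407.

T² ≈ 15.8407


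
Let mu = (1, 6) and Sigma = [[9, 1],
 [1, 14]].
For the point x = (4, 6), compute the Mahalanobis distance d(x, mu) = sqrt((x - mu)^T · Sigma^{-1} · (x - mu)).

Step 1 — centre the observation: (x - mu) = (3, 0).

Step 2 — invert Sigma. det(Sigma) = 9·14 - (1)² = 125.
  Sigma^{-1} = (1/det) · [[d, -b], [-b, a]] = [[0.112, -0.008],
 [-0.008, 0.072]].

Step 3 — form the quadratic (x - mu)^T · Sigma^{-1} · (x - mu):
  Sigma^{-1} · (x - mu) = (0.336, -0.024).
  (x - mu)^T · [Sigma^{-1} · (x - mu)] = (3)·(0.336) + (0)·(-0.024) = 1.008.

Step 4 — take square root: d = √(1.008) ≈ 1.004.

d(x, mu) = √(1.008) ≈ 1.004


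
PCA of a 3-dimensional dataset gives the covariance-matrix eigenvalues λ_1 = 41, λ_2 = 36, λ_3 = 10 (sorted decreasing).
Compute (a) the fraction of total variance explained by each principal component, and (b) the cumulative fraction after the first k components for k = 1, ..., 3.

Step 1 — total variance = trace(Sigma) = Σ λ_i = 41 + 36 + 10 = 87.

Step 2 — fraction explained by component i = λ_i / Σ λ:
  PC1: 41/87 = 0.4713
  PC2: 36/87 = 0.4138
  PC3: 10/87 = 0.1149

Step 3 — cumulative fraction after k components = (λ_1 + ... + λ_k) / Σ λ:
  k = 1: 41/87 = 0.4713
  k = 2: (41 + 36)/87 = 77/87 = 0.8851
  k = 3: (41 + 36 + 10)/87 = 87/87 = 1

Summary (fraction, with percent):

explained: PC1 0.4713 (47.13%), PC2 0.4138 (41.38%), PC3 0.1149 (11.49%);  cumulative: 0.4713, 0.8851, 1


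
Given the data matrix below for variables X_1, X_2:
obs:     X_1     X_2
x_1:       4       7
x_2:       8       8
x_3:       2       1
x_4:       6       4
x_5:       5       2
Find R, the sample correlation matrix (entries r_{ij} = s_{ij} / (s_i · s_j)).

Step 1 — column means:
  mean(X_1) = (4 + 8 + 2 + 6 + 5) / 5 = 25/5 = 5
  mean(X_2) = (7 + 8 + 1 + 4 + 2) / 5 = 22/5 = 4.4

Step 2 — sample variances and covariances s[i,j] = (1/(n-1)) · Σ_k (x_{k,i} - mean_i) · (x_{k,j} - mean_j), with n-1 = 4:
  s[X_1,X_1] = ((-1)·(-1) + (3)·(3) + (-3)·(-3) + (1)·(1) + (0)·(0)) / 4 = 20/4 = 5
  s[X_1,X_2] = ((-1)·(2.6) + (3)·(3.6) + (-3)·(-3.4) + (1)·(-0.4) + (0)·(-2.4)) / 4 = 18/4 = 4.5
  s[X_2,X_2] = ((2.6)·(2.6) + (3.6)·(3.6) + (-3.4)·(-3.4) + (-0.4)·(-0.4) + (-2.4)·(-2.4)) / 4 = 37.2/4 = 9.3
  Sample standard deviations s_i = √(s[i,i]):
  s(X_1) = √(5) = 2.2361
  s(X_2) = √(9.3) = 3.0496

Step 3 — r_{ij} = s_{ij} / (s_i · s_j):
  r[X_1,X_1] = 1 (diagonal).
  r[X_1,X_2] = 4.5 / (2.2361 · 3.0496) = 4.5 / 6.8191 = 0.6599
  r[X_2,X_2] = 1 (diagonal).

R is symmetric with unit diagonal. Assembling:

R = [[1, 0.6599],
 [0.6599, 1]]


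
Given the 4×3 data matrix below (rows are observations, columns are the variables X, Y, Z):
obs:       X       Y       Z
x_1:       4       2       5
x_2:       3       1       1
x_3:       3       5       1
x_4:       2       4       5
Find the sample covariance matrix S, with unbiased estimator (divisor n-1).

Step 1 — column means:
  mean(X) = (4 + 3 + 3 + 2) / 4 = 12/4 = 3
  mean(Y) = (2 + 1 + 5 + 4) / 4 = 12/4 = 3
  mean(Z) = (5 + 1 + 1 + 5) / 4 = 12/4 = 3

Step 2 — sample covariance S[i,j] = (1/(n-1)) · Σ_k (x_{k,i} - mean_i) · (x_{k,j} - mean_j), with n-1 = 3.
  S[X,X] = ((1)·(1) + (0)·(0) + (0)·(0) + (-1)·(-1)) / 3 = 2/3 = 0.6667
  S[X,Y] = ((1)·(-1) + (0)·(-2) + (0)·(2) + (-1)·(1)) / 3 = -2/3 = -0.6667
  S[X,Z] = ((1)·(2) + (0)·(-2) + (0)·(-2) + (-1)·(2)) / 3 = 0/3 = 0
  S[Y,Y] = ((-1)·(-1) + (-2)·(-2) + (2)·(2) + (1)·(1)) / 3 = 10/3 = 3.3333
  S[Y,Z] = ((-1)·(2) + (-2)·(-2) + (2)·(-2) + (1)·(2)) / 3 = 0/3 = 0
  S[Z,Z] = ((2)·(2) + (-2)·(-2) + (-2)·(-2) + (2)·(2)) / 3 = 16/3 = 5.3333

S is symmetric (S[j,i] = S[i,j]). Assembling:

S = [[0.6667, -0.6667, 0],
 [-0.6667, 3.3333, 0],
 [0, 0, 5.3333]]


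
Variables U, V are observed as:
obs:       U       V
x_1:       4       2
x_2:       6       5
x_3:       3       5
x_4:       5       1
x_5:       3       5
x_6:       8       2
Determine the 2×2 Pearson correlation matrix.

Step 1 — column means:
  mean(U) = (4 + 6 + 3 + 5 + 3 + 8) / 6 = 29/6 = 4.8333
  mean(V) = (2 + 5 + 5 + 1 + 5 + 2) / 6 = 20/6 = 3.3333

Step 2 — sample variances and covariances s[i,j] = (1/(n-1)) · Σ_k (x_{k,i} - mean_i) · (x_{k,j} - mean_j), with n-1 = 5:
  s[U,U] = ((-0.8333)·(-0.8333) + (1.1667)·(1.1667) + (-1.8333)·(-1.8333) + (0.1667)·(0.1667) + (-1.8333)·(-1.8333) + (3.1667)·(3.1667)) / 5 = 18.8333/5 = 3.7667
  s[U,V] = ((-0.8333)·(-1.3333) + (1.1667)·(1.6667) + (-1.8333)·(1.6667) + (0.1667)·(-2.3333) + (-1.8333)·(1.6667) + (3.1667)·(-1.3333)) / 5 = -7.6667/5 = -1.5333
  s[V,V] = ((-1.3333)·(-1.3333) + (1.6667)·(1.6667) + (1.6667)·(1.6667) + (-2.3333)·(-2.3333) + (1.6667)·(1.6667) + (-1.3333)·(-1.3333)) / 5 = 17.3333/5 = 3.4667
  Sample standard deviations s_i = √(s[i,i]):
  s(U) = √(3.7667) = 1.9408
  s(V) = √(3.4667) = 1.8619

Step 3 — r_{ij} = s_{ij} / (s_i · s_j):
  r[U,U] = 1 (diagonal).
  r[U,V] = -1.5333 / (1.9408 · 1.8619) = -1.5333 / 3.6136 = -0.4243
  r[V,V] = 1 (diagonal).

R is symmetric with unit diagonal. Assembling:

R = [[1, -0.4243],
 [-0.4243, 1]]


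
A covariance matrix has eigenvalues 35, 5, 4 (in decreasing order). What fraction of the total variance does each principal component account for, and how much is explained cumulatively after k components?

Step 1 — total variance = trace(Sigma) = Σ λ_i = 35 + 5 + 4 = 44.

Step 2 — fraction explained by component i = λ_i / Σ λ:
  PC1: 35/44 = 0.7955
  PC2: 5/44 = 0.1136
  PC3: 4/44 = 0.0909

Step 3 — cumulative fraction after k components = (λ_1 + ... + λ_k) / Σ λ:
  k = 1: 35/44 = 0.7955
  k = 2: (35 + 5)/44 = 40/44 = 0.9091
  k = 3: (35 + 5 + 4)/44 = 44/44 = 1

Summary (fraction, with percent):

explained: PC1 0.7955 (79.55%), PC2 0.1136 (11.36%), PC3 0.0909 (9.09%);  cumulative: 0.7955, 0.9091, 1


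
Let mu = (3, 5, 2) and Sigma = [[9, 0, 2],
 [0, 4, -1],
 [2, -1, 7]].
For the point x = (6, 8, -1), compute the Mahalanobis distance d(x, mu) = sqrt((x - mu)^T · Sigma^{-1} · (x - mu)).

Step 1 — centre the observation: (x - mu) = (3, 3, -3).

Step 2 — invert Sigma (cofactor / det for 3×3, or solve directly):
  Sigma^{-1} = [[0.1189, -0.0088, -0.0352],
 [-0.0088, 0.2599, 0.0396],
 [-0.0352, 0.0396, 0.1586]].

Step 3 — form the quadratic (x - mu)^T · Sigma^{-1} · (x - mu):
  Sigma^{-1} · (x - mu) = (0.4361, 0.6344, -0.4626).
  (x - mu)^T · [Sigma^{-1} · (x - mu)] = (3)·(0.4361) + (3)·(0.6344) + (-3)·(-0.4626) = 4.5991.

Step 4 — take square root: d = √(4.5991) ≈ 2.1446.

d(x, mu) = √(4.5991) ≈ 2.1446


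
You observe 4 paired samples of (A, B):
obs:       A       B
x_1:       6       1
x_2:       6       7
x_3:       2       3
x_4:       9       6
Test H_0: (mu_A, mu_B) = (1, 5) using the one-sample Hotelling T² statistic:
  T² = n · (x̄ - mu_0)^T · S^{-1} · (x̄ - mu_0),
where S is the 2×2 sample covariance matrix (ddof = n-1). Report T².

Step 1 — sample mean vector:
  mean(A) = (6 + 6 + 2 + 9) / 4 = 23/4 = 5.75
  mean(B) = (1 + 7 + 3 + 6) / 4 = 17/4 = 4.25
  x̄ = (5.75, 4.25),  deviation x̄ - mu_0 = (5.75, 4.25) - (1, 5) = (4.75, -0.75).

Step 2 — sample covariance matrix, S[i,j] = (1/(n-1)) · Σ_k (x_{k,i} - mean_i) · (x_{k,j} - mean_j), divisor n-1 = 3:
  S[A,A] = ((0.25)·(0.25) + (0.25)·(0.25) + (-3.75)·(-3.75) + (3.25)·(3.25)) / 3 = 24.75/3 = 8.25
  S[A,B] = ((0.25)·(-3.25) + (0.25)·(2.75) + (-3.75)·(-1.25) + (3.25)·(1.75)) / 3 = 10.25/3 = 3.4167
  S[B,B] = ((-3.25)·(-3.25) + (2.75)·(2.75) + (-1.25)·(-1.25) + (1.75)·(1.75)) / 3 = 22.75/3 = 7.5833
  S = [[8.25, 3.4167],
 [3.4167, 7.5833]].

Step 3 — invert S. det(S) = 8.25·7.5833 - (3.4167)² = 50.8889.
  S^{-1} = (1/det) · [[d, -b], [-b, a]] = [[0.149, -0.0671],
 [-0.0671, 0.1621]].

Step 4 — quadratic form (x̄ - mu_0)^T · S^{-1} · (x̄ - mu_0):
  S^{-1} · (x̄ - mu_0) = (0.7582, -0.4405),
  (x̄ - mu_0)^T · [...] = (4.75)·(0.7582) + (-0.75)·(-0.4405) = 3.9318.

Step 5 — scale by n: T² = 4 · 3.9318 = 15.7271.

T² ≈ 15.7271


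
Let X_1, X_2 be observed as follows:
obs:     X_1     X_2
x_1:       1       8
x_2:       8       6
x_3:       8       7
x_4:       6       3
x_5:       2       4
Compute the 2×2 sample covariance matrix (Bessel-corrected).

Step 1 — column means:
  mean(X_1) = (1 + 8 + 8 + 6 + 2) / 5 = 25/5 = 5
  mean(X_2) = (8 + 6 + 7 + 3 + 4) / 5 = 28/5 = 5.6

Step 2 — sample covariance S[i,j] = (1/(n-1)) · Σ_k (x_{k,i} - mean_i) · (x_{k,j} - mean_j), with n-1 = 4.
  S[X_1,X_1] = ((-4)·(-4) + (3)·(3) + (3)·(3) + (1)·(1) + (-3)·(-3)) / 4 = 44/4 = 11
  S[X_1,X_2] = ((-4)·(2.4) + (3)·(0.4) + (3)·(1.4) + (1)·(-2.6) + (-3)·(-1.6)) / 4 = -2/4 = -0.5
  S[X_2,X_2] = ((2.4)·(2.4) + (0.4)·(0.4) + (1.4)·(1.4) + (-2.6)·(-2.6) + (-1.6)·(-1.6)) / 4 = 17.2/4 = 4.3

S is symmetric (S[j,i] = S[i,j]). Assembling:

S = [[11, -0.5],
 [-0.5, 4.3]]


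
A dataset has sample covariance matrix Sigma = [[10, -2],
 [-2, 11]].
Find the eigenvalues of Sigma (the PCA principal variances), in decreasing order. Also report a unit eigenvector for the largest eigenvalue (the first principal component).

Step 1 — characteristic polynomial of 2×2 Sigma:
  det(Sigma - λI) = λ² - trace · λ + det = 0.
  trace = 10 + 11 = 21, det = 10·11 - (-2)² = 106.
Step 2 — discriminant:
  Δ = trace² - 4·det = 441 - 424 = 17.
Step 3 — eigenvalues:
  λ = (trace ± √Δ)/2 = (21 ± 4.1231)/2,
  λ_1 = 12.5616,  λ_2 = 8.4384.

Step 4 — unit eigenvector for λ_1: solve (Sigma - λ_1 I)v = 0. First row:
  (10 - 12.5616)·v_x + (-2)·v_y = 0, i.e. (-2.5616)·v_x + (-2)·v_y = 0,
  so v ∝ (b, λ_1 - a) = (-2, 2.5616); multiply by -1 so the first entry is positive: u = (2, -2.5616).
  ||u|| = √((2)² + (-2.5616)²) = √(10.5616) ≈ 3.2499,
  v_1 = u/||u|| ≈ (0.6154, -0.7882) (||v_1|| = 1).

λ_1 = 12.5616,  λ_2 = 8.4384;  v_1 ≈ (0.6154, -0.7882)


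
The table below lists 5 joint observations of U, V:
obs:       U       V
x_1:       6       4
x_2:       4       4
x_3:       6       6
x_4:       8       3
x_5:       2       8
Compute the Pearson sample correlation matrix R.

Step 1 — column means:
  mean(U) = (6 + 4 + 6 + 8 + 2) / 5 = 26/5 = 5.2
  mean(V) = (4 + 4 + 6 + 3 + 8) / 5 = 25/5 = 5

Step 2 — sample variances and covariances s[i,j] = (1/(n-1)) · Σ_k (x_{k,i} - mean_i) · (x_{k,j} - mean_j), with n-1 = 4:
  s[U,U] = ((0.8)·(0.8) + (-1.2)·(-1.2) + (0.8)·(0.8) + (2.8)·(2.8) + (-3.2)·(-3.2)) / 4 = 20.8/4 = 5.2
  s[U,V] = ((0.8)·(-1) + (-1.2)·(-1) + (0.8)·(1) + (2.8)·(-2) + (-3.2)·(3)) / 4 = -14/4 = -3.5
  s[V,V] = ((-1)·(-1) + (-1)·(-1) + (1)·(1) + (-2)·(-2) + (3)·(3)) / 4 = 16/4 = 4
  Sample standard deviations s_i = √(s[i,i]):
  s(U) = √(5.2) = 2.2804
  s(V) = √(4) = 2

Step 3 — r_{ij} = s_{ij} / (s_i · s_j):
  r[U,U] = 1 (diagonal).
  r[U,V] = -3.5 / (2.2804 · 2) = -3.5 / 4.5607 = -0.7674
  r[V,V] = 1 (diagonal).

R is symmetric with unit diagonal. Assembling:

R = [[1, -0.7674],
 [-0.7674, 1]]


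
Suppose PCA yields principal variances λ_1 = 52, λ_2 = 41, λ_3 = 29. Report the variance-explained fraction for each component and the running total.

Step 1 — total variance = trace(Sigma) = Σ λ_i = 52 + 41 + 29 = 122.

Step 2 — fraction explained by component i = λ_i / Σ λ:
  PC1: 52/122 = 0.4262
  PC2: 41/122 = 0.3361
  PC3: 29/122 = 0.2377

Step 3 — cumulative fraction after k components = (λ_1 + ... + λ_k) / Σ λ:
  k = 1: 52/122 = 0.4262
  k = 2: (52 + 41)/122 = 93/122 = 0.7623
  k = 3: (52 + 41 + 29)/122 = 122/122 = 1

Summary (fraction, with percent):

explained: PC1 0.4262 (42.62%), PC2 0.3361 (33.61%), PC3 0.2377 (23.77%);  cumulative: 0.4262, 0.7623, 1


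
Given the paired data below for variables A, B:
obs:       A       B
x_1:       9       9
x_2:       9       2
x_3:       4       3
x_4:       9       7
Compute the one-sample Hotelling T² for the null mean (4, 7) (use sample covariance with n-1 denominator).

Step 1 — sample mean vector:
  mean(A) = (9 + 9 + 4 + 9) / 4 = 31/4 = 7.75
  mean(B) = (9 + 2 + 3 + 7) / 4 = 21/4 = 5.25
  x̄ = (7.75, 5.25),  deviation x̄ - mu_0 = (7.75, 5.25) - (4, 7) = (3.75, -1.75).

Step 2 — sample covariance matrix, S[i,j] = (1/(n-1)) · Σ_k (x_{k,i} - mean_i) · (x_{k,j} - mean_j), divisor n-1 = 3:
  S[A,A] = ((1.25)·(1.25) + (1.25)·(1.25) + (-3.75)·(-3.75) + (1.25)·(1.25)) / 3 = 18.75/3 = 6.25
  S[A,B] = ((1.25)·(3.75) + (1.25)·(-3.25) + (-3.75)·(-2.25) + (1.25)·(1.75)) / 3 = 11.25/3 = 3.75
  S[B,B] = ((3.75)·(3.75) + (-3.25)·(-3.25) + (-2.25)·(-2.25) + (1.75)·(1.75)) / 3 = 32.75/3 = 10.9167
  S = [[6.25, 3.75],
 [3.75, 10.9167]].

Step 3 — invert S. det(S) = 6.25·10.9167 - (3.75)² = 54.1667.
  S^{-1} = (1/det) · [[d, -b], [-b, a]] = [[0.2015, -0.0692],
 [-0.0692, 0.1154]].

Step 4 — quadratic form (x̄ - mu_0)^T · S^{-1} · (x̄ - mu_0):
  S^{-1} · (x̄ - mu_0) = (0.8769, -0.4615),
  (x̄ - mu_0)^T · [...] = (3.75)·(0.8769) + (-1.75)·(-0.4615) = 4.0962.

Step 5 — scale by n: T² = 4 · 4.0962 = 16.3846.

T² ≈ 16.3846


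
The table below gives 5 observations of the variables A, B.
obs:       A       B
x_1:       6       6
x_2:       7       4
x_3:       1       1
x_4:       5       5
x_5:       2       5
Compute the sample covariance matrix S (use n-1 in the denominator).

Step 1 — column means:
  mean(A) = (6 + 7 + 1 + 5 + 2) / 5 = 21/5 = 4.2
  mean(B) = (6 + 4 + 1 + 5 + 5) / 5 = 21/5 = 4.2

Step 2 — sample covariance S[i,j] = (1/(n-1)) · Σ_k (x_{k,i} - mean_i) · (x_{k,j} - mean_j), with n-1 = 4.
  S[A,A] = ((1.8)·(1.8) + (2.8)·(2.8) + (-3.2)·(-3.2) + (0.8)·(0.8) + (-2.2)·(-2.2)) / 4 = 26.8/4 = 6.7
  S[A,B] = ((1.8)·(1.8) + (2.8)·(-0.2) + (-3.2)·(-3.2) + (0.8)·(0.8) + (-2.2)·(0.8)) / 4 = 11.8/4 = 2.95
  S[B,B] = ((1.8)·(1.8) + (-0.2)·(-0.2) + (-3.2)·(-3.2) + (0.8)·(0.8) + (0.8)·(0.8)) / 4 = 14.8/4 = 3.7

S is symmetric (S[j,i] = S[i,j]). Assembling:

S = [[6.7, 2.95],
 [2.95, 3.7]]


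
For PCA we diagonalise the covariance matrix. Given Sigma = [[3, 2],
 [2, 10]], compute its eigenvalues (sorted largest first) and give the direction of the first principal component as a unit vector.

Step 1 — characteristic polynomial of 2×2 Sigma:
  det(Sigma - λI) = λ² - trace · λ + det = 0.
  trace = 3 + 10 = 13, det = 3·10 - (2)² = 26.
Step 2 — discriminant:
  Δ = trace² - 4·det = 169 - 104 = 65.
Step 3 — eigenvalues:
  λ = (trace ± √Δ)/2 = (13 ± 8.0623)/2,
  λ_1 = 10.5311,  λ_2 = 2.4689.

Step 4 — unit eigenvector for λ_1: solve (Sigma - λ_1 I)v = 0. First row:
  (3 - 10.5311)·v_x + (2)·v_y = 0, i.e. (-7.5311)·v_x + (2)·v_y = 0,
  so v ∝ (b, λ_1 - a) = (2, 7.5311) = u.
  ||u|| = √((2)² + (7.5311)²) = √(60.7179) ≈ 7.7922,
  v_1 = u/||u|| ≈ (0.2567, 0.9665) (||v_1|| = 1).

λ_1 = 10.5311,  λ_2 = 2.4689;  v_1 ≈ (0.2567, 0.9665)


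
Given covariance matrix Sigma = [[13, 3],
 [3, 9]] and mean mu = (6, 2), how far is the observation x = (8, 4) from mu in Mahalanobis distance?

Step 1 — centre the observation: (x - mu) = (2, 2).

Step 2 — invert Sigma. det(Sigma) = 13·9 - (3)² = 108.
  Sigma^{-1} = (1/det) · [[d, -b], [-b, a]] = [[0.0833, -0.0278],
 [-0.0278, 0.1204]].

Step 3 — form the quadratic (x - mu)^T · Sigma^{-1} · (x - mu):
  Sigma^{-1} · (x - mu) = (0.1111, 0.1852).
  (x - mu)^T · [Sigma^{-1} · (x - mu)] = (2)·(0.1111) + (2)·(0.1852) = 0.5926.

Step 4 — take square root: d = √(0.5926) ≈ 0.7698.

d(x, mu) = √(0.5926) ≈ 0.7698


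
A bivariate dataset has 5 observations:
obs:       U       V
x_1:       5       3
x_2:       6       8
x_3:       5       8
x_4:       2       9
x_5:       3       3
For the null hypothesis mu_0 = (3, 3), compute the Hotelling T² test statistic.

Step 1 — sample mean vector:
  mean(U) = (5 + 6 + 5 + 2 + 3) / 5 = 21/5 = 4.2
  mean(V) = (3 + 8 + 8 + 9 + 3) / 5 = 31/5 = 6.2
  x̄ = (4.2, 6.2),  deviation x̄ - mu_0 = (4.2, 6.2) - (3, 3) = (1.2, 3.2).

Step 2 — sample covariance matrix, S[i,j] = (1/(n-1)) · Σ_k (x_{k,i} - mean_i) · (x_{k,j} - mean_j), divisor n-1 = 4:
  S[U,U] = ((0.8)·(0.8) + (1.8)·(1.8) + (0.8)·(0.8) + (-2.2)·(-2.2) + (-1.2)·(-1.2)) / 4 = 10.8/4 = 2.7
  S[U,V] = ((0.8)·(-3.2) + (1.8)·(1.8) + (0.8)·(1.8) + (-2.2)·(2.8) + (-1.2)·(-3.2)) / 4 = -0.2/4 = -0.05
  S[V,V] = ((-3.2)·(-3.2) + (1.8)·(1.8) + (1.8)·(1.8) + (2.8)·(2.8) + (-3.2)·(-3.2)) / 4 = 34.8/4 = 8.7
  S = [[2.7, -0.05],
 [-0.05, 8.7]].

Step 3 — invert S. det(S) = 2.7·8.7 - (-0.05)² = 23.4875.
  S^{-1} = (1/det) · [[d, -b], [-b, a]] = [[0.3704, 0.0021],
 [0.0021, 0.115]].

Step 4 — quadratic form (x̄ - mu_0)^T · S^{-1} · (x̄ - mu_0):
  S^{-1} · (x̄ - mu_0) = (0.4513, 0.3704),
  (x̄ - mu_0)^T · [...] = (1.2)·(0.4513) + (3.2)·(0.3704) = 1.7269.

Step 5 — scale by n: T² = 5 · 1.7269 = 8.6344.

T² ≈ 8.6344


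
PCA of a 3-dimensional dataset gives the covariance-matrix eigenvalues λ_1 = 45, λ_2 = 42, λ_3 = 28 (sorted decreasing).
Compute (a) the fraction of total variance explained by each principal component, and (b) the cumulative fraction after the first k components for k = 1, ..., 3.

Step 1 — total variance = trace(Sigma) = Σ λ_i = 45 + 42 + 28 = 115.

Step 2 — fraction explained by component i = λ_i / Σ λ:
  PC1: 45/115 = 0.3913
  PC2: 42/115 = 0.3652
  PC3: 28/115 = 0.2435

Step 3 — cumulative fraction after k components = (λ_1 + ... + λ_k) / Σ λ:
  k = 1: 45/115 = 0.3913
  k = 2: (45 + 42)/115 = 87/115 = 0.7565
  k = 3: (45 + 42 + 28)/115 = 115/115 = 1

Summary (fraction, with percent):

explained: PC1 0.3913 (39.13%), PC2 0.3652 (36.52%), PC3 0.2435 (24.35%);  cumulative: 0.3913, 0.7565, 1


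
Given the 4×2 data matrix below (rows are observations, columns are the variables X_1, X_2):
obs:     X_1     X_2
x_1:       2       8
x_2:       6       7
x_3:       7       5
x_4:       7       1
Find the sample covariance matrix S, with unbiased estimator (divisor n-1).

Step 1 — column means:
  mean(X_1) = (2 + 6 + 7 + 7) / 4 = 22/4 = 5.5
  mean(X_2) = (8 + 7 + 5 + 1) / 4 = 21/4 = 5.25

Step 2 — sample covariance S[i,j] = (1/(n-1)) · Σ_k (x_{k,i} - mean_i) · (x_{k,j} - mean_j), with n-1 = 3.
  S[X_1,X_1] = ((-3.5)·(-3.5) + (0.5)·(0.5) + (1.5)·(1.5) + (1.5)·(1.5)) / 3 = 17/3 = 5.6667
  S[X_1,X_2] = ((-3.5)·(2.75) + (0.5)·(1.75) + (1.5)·(-0.25) + (1.5)·(-4.25)) / 3 = -15.5/3 = -5.1667
  S[X_2,X_2] = ((2.75)·(2.75) + (1.75)·(1.75) + (-0.25)·(-0.25) + (-4.25)·(-4.25)) / 3 = 28.75/3 = 9.5833

S is symmetric (S[j,i] = S[i,j]). Assembling:

S = [[5.6667, -5.1667],
 [-5.1667, 9.5833]]


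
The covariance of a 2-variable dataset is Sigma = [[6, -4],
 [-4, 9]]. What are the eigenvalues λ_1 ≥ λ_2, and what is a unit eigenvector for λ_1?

Step 1 — characteristic polynomial of 2×2 Sigma:
  det(Sigma - λI) = λ² - trace · λ + det = 0.
  trace = 6 + 9 = 15, det = 6·9 - (-4)² = 38.
Step 2 — discriminant:
  Δ = trace² - 4·det = 225 - 152 = 73.
Step 3 — eigenvalues:
  λ = (trace ± √Δ)/2 = (15 ± 8.544)/2,
  λ_1 = 11.772,  λ_2 = 3.228.

Step 4 — unit eigenvector for λ_1: solve (Sigma - λ_1 I)v = 0. First row:
  (6 - 11.772)·v_x + (-4)·v_y = 0, i.e. (-5.772)·v_x + (-4)·v_y = 0,
  so v ∝ (b, λ_1 - a) = (-4, 5.772); multiply by -1 so the first entry is positive: u = (4, -5.772).
  ||u|| = √((4)² + (-5.772)²) = √(49.316) ≈ 7.0225,
  v_1 = u/||u|| ≈ (0.5696, -0.8219) (||v_1|| = 1).

λ_1 = 11.772,  λ_2 = 3.228;  v_1 ≈ (0.5696, -0.8219)


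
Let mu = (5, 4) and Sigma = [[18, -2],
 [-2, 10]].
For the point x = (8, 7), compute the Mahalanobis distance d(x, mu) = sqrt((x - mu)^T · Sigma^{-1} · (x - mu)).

Step 1 — centre the observation: (x - mu) = (3, 3).

Step 2 — invert Sigma. det(Sigma) = 18·10 - (-2)² = 176.
  Sigma^{-1} = (1/det) · [[d, -b], [-b, a]] = [[0.0568, 0.0114],
 [0.0114, 0.1023]].

Step 3 — form the quadratic (x - mu)^T · Sigma^{-1} · (x - mu):
  Sigma^{-1} · (x - mu) = (0.2045, 0.3409).
  (x - mu)^T · [Sigma^{-1} · (x - mu)] = (3)·(0.2045) + (3)·(0.3409) = 1.6364.

Step 4 — take square root: d = √(1.6364) ≈ 1.2792.

d(x, mu) = √(1.6364) ≈ 1.2792


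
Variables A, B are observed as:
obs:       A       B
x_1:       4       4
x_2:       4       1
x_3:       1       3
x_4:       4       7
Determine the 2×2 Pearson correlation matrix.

Step 1 — column means:
  mean(A) = (4 + 4 + 1 + 4) / 4 = 13/4 = 3.25
  mean(B) = (4 + 1 + 3 + 7) / 4 = 15/4 = 3.75

Step 2 — sample variances and covariances s[i,j] = (1/(n-1)) · Σ_k (x_{k,i} - mean_i) · (x_{k,j} - mean_j), with n-1 = 3:
  s[A,A] = ((0.75)·(0.75) + (0.75)·(0.75) + (-2.25)·(-2.25) + (0.75)·(0.75)) / 3 = 6.75/3 = 2.25
  s[A,B] = ((0.75)·(0.25) + (0.75)·(-2.75) + (-2.25)·(-0.75) + (0.75)·(3.25)) / 3 = 2.25/3 = 0.75
  s[B,B] = ((0.25)·(0.25) + (-2.75)·(-2.75) + (-0.75)·(-0.75) + (3.25)·(3.25)) / 3 = 18.75/3 = 6.25
  Sample standard deviations s_i = √(s[i,i]):
  s(A) = √(2.25) = 1.5
  s(B) = √(6.25) = 2.5

Step 3 — r_{ij} = s_{ij} / (s_i · s_j):
  r[A,A] = 1 (diagonal).
  r[A,B] = 0.75 / (1.5 · 2.5) = 0.75 / 3.75 = 0.2
  r[B,B] = 1 (diagonal).

R is symmetric with unit diagonal. Assembling:

R = [[1, 0.2],
 [0.2, 1]]


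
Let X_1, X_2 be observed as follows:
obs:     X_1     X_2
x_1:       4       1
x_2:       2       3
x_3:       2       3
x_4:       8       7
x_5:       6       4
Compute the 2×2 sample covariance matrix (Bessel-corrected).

Step 1 — column means:
  mean(X_1) = (4 + 2 + 2 + 8 + 6) / 5 = 22/5 = 4.4
  mean(X_2) = (1 + 3 + 3 + 7 + 4) / 5 = 18/5 = 3.6

Step 2 — sample covariance S[i,j] = (1/(n-1)) · Σ_k (x_{k,i} - mean_i) · (x_{k,j} - mean_j), with n-1 = 4.
  S[X_1,X_1] = ((-0.4)·(-0.4) + (-2.4)·(-2.4) + (-2.4)·(-2.4) + (3.6)·(3.6) + (1.6)·(1.6)) / 4 = 27.2/4 = 6.8
  S[X_1,X_2] = ((-0.4)·(-2.6) + (-2.4)·(-0.6) + (-2.4)·(-0.6) + (3.6)·(3.4) + (1.6)·(0.4)) / 4 = 16.8/4 = 4.2
  S[X_2,X_2] = ((-2.6)·(-2.6) + (-0.6)·(-0.6) + (-0.6)·(-0.6) + (3.4)·(3.4) + (0.4)·(0.4)) / 4 = 19.2/4 = 4.8

S is symmetric (S[j,i] = S[i,j]). Assembling:

S = [[6.8, 4.2],
 [4.2, 4.8]]


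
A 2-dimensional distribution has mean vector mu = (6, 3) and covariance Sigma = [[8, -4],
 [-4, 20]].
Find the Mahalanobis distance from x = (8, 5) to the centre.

Step 1 — centre the observation: (x - mu) = (2, 2).

Step 2 — invert Sigma. det(Sigma) = 8·20 - (-4)² = 144.
  Sigma^{-1} = (1/det) · [[d, -b], [-b, a]] = [[0.1389, 0.0278],
 [0.0278, 0.0556]].

Step 3 — form the quadratic (x - mu)^T · Sigma^{-1} · (x - mu):
  Sigma^{-1} · (x - mu) = (0.3333, 0.1667).
  (x - mu)^T · [Sigma^{-1} · (x - mu)] = (2)·(0.3333) + (2)·(0.1667) = 1.

Step 4 — take square root: d = √(1) ≈ 1.

d(x, mu) = √(1) ≈ 1


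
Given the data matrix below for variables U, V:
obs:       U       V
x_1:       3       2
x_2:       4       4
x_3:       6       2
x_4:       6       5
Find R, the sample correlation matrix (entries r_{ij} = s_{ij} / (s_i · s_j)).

Step 1 — column means:
  mean(U) = (3 + 4 + 6 + 6) / 4 = 19/4 = 4.75
  mean(V) = (2 + 4 + 2 + 5) / 4 = 13/4 = 3.25

Step 2 — sample variances and covariances s[i,j] = (1/(n-1)) · Σ_k (x_{k,i} - mean_i) · (x_{k,j} - mean_j), with n-1 = 3:
  s[U,U] = ((-1.75)·(-1.75) + (-0.75)·(-0.75) + (1.25)·(1.25) + (1.25)·(1.25)) / 3 = 6.75/3 = 2.25
  s[U,V] = ((-1.75)·(-1.25) + (-0.75)·(0.75) + (1.25)·(-1.25) + (1.25)·(1.75)) / 3 = 2.25/3 = 0.75
  s[V,V] = ((-1.25)·(-1.25) + (0.75)·(0.75) + (-1.25)·(-1.25) + (1.75)·(1.75)) / 3 = 6.75/3 = 2.25
  Sample standard deviations s_i = √(s[i,i]):
  s(U) = √(2.25) = 1.5
  s(V) = √(2.25) = 1.5

Step 3 — r_{ij} = s_{ij} / (s_i · s_j):
  r[U,U] = 1 (diagonal).
  r[U,V] = 0.75 / (1.5 · 1.5) = 0.75 / 2.25 = 0.3333
  r[V,V] = 1 (diagonal).

R is symmetric with unit diagonal. Assembling:

R = [[1, 0.3333],
 [0.3333, 1]]


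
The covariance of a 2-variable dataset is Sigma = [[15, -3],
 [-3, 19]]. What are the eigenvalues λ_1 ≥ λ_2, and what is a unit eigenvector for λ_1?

Step 1 — characteristic polynomial of 2×2 Sigma:
  det(Sigma - λI) = λ² - trace · λ + det = 0.
  trace = 15 + 19 = 34, det = 15·19 - (-3)² = 276.
Step 2 — discriminant:
  Δ = trace² - 4·det = 1156 - 1104 = 52.
Step 3 — eigenvalues:
  λ = (trace ± √Δ)/2 = (34 ± 7.2111)/2,
  λ_1 = 20.6056,  λ_2 = 13.3944.

Step 4 — unit eigenvector for λ_1: solve (Sigma - λ_1 I)v = 0. First row:
  (15 - 20.6056)·v_x + (-3)·v_y = 0, i.e. (-5.6056)·v_x + (-3)·v_y = 0,
  so v ∝ (b, λ_1 - a) = (-3, 5.6056); multiply by -1 so the first entry is positive: u = (3, -5.6056).
  ||u|| = √((3)² + (-5.6056)²) = √(40.4222) ≈ 6.3578,
  v_1 = u/||u|| ≈ (0.4719, -0.8817) (||v_1|| = 1).

λ_1 = 20.6056,  λ_2 = 13.3944;  v_1 ≈ (0.4719, -0.8817)


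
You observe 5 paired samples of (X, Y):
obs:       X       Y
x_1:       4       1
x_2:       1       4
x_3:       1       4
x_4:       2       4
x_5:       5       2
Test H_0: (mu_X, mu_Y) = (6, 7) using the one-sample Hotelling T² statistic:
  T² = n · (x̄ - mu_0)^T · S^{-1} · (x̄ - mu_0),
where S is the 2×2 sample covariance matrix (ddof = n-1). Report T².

Step 1 — sample mean vector:
  mean(X) = (4 + 1 + 1 + 2 + 5) / 5 = 13/5 = 2.6
  mean(Y) = (1 + 4 + 4 + 4 + 2) / 5 = 15/5 = 3
  x̄ = (2.6, 3),  deviation x̄ - mu_0 = (2.6, 3) - (6, 7) = (-3.4, -4).

Step 2 — sample covariance matrix, S[i,j] = (1/(n-1)) · Σ_k (x_{k,i} - mean_i) · (x_{k,j} - mean_j), divisor n-1 = 4:
  S[X,X] = ((1.4)·(1.4) + (-1.6)·(-1.6) + (-1.6)·(-1.6) + (-0.6)·(-0.6) + (2.4)·(2.4)) / 4 = 13.2/4 = 3.3
  S[X,Y] = ((1.4)·(-2) + (-1.6)·(1) + (-1.6)·(1) + (-0.6)·(1) + (2.4)·(-1)) / 4 = -9/4 = -2.25
  S[Y,Y] = ((-2)·(-2) + (1)·(1) + (1)·(1) + (1)·(1) + (-1)·(-1)) / 4 = 8/4 = 2
  S = [[3.3, -2.25],
 [-2.25, 2]].

Step 3 — invert S. det(S) = 3.3·2 - (-2.25)² = 1.5375.
  S^{-1} = (1/det) · [[d, -b], [-b, a]] = [[1.3008, 1.4634],
 [1.4634, 2.1463]].

Step 4 — quadratic form (x̄ - mu_0)^T · S^{-1} · (x̄ - mu_0):
  S^{-1} · (x̄ - mu_0) = (-10.2764, -13.561),
  (x̄ - mu_0)^T · [...] = (-3.4)·(-10.2764) + (-4)·(-13.561) = 89.1837.

Step 5 — scale by n: T² = 5 · 89.1837 = 445.9187.

T² ≈ 445.9187


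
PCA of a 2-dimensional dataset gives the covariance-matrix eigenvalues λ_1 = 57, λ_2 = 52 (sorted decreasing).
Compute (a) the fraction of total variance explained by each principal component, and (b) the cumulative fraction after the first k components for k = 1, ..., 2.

Step 1 — total variance = trace(Sigma) = Σ λ_i = 57 + 52 = 109.

Step 2 — fraction explained by component i = λ_i / Σ λ:
  PC1: 57/109 = 0.5229
  PC2: 52/109 = 0.4771

Step 3 — cumulative fraction after k components = (λ_1 + ... + λ_k) / Σ λ:
  k = 1: 57/109 = 0.5229
  k = 2: (57 + 52)/109 = 109/109 = 1

Summary (fraction, with percent):

explained: PC1 0.5229 (52.29%), PC2 0.4771 (47.71%);  cumulative: 0.5229, 1


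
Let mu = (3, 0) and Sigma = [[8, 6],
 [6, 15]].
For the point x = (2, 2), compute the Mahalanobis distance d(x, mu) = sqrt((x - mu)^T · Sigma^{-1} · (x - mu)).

Step 1 — centre the observation: (x - mu) = (-1, 2).

Step 2 — invert Sigma. det(Sigma) = 8·15 - (6)² = 84.
  Sigma^{-1} = (1/det) · [[d, -b], [-b, a]] = [[0.1786, -0.0714],
 [-0.0714, 0.0952]].

Step 3 — form the quadratic (x - mu)^T · Sigma^{-1} · (x - mu):
  Sigma^{-1} · (x - mu) = (-0.3214, 0.2619).
  (x - mu)^T · [Sigma^{-1} · (x - mu)] = (-1)·(-0.3214) + (2)·(0.2619) = 0.8452.

Step 4 — take square root: d = √(0.8452) ≈ 0.9194.

d(x, mu) = √(0.8452) ≈ 0.9194


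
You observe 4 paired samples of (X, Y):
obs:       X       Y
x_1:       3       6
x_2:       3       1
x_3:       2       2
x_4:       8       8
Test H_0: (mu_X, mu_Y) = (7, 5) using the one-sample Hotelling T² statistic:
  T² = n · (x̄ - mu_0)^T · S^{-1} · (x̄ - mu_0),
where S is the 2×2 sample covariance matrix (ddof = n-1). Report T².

Step 1 — sample mean vector:
  mean(X) = (3 + 3 + 2 + 8) / 4 = 16/4 = 4
  mean(Y) = (6 + 1 + 2 + 8) / 4 = 17/4 = 4.25
  x̄ = (4, 4.25),  deviation x̄ - mu_0 = (4, 4.25) - (7, 5) = (-3, -0.75).

Step 2 — sample covariance matrix, S[i,j] = (1/(n-1)) · Σ_k (x_{k,i} - mean_i) · (x_{k,j} - mean_j), divisor n-1 = 3:
  S[X,X] = ((-1)·(-1) + (-1)·(-1) + (-2)·(-2) + (4)·(4)) / 3 = 22/3 = 7.3333
  S[X,Y] = ((-1)·(1.75) + (-1)·(-3.25) + (-2)·(-2.25) + (4)·(3.75)) / 3 = 21/3 = 7
  S[Y,Y] = ((1.75)·(1.75) + (-3.25)·(-3.25) + (-2.25)·(-2.25) + (3.75)·(3.75)) / 3 = 32.75/3 = 10.9167
  S = [[7.3333, 7],
 [7, 10.9167]].

Step 3 — invert S. det(S) = 7.3333·10.9167 - (7)² = 31.0556.
  S^{-1} = (1/det) · [[d, -b], [-b, a]] = [[0.3515, -0.2254],
 [-0.2254, 0.2361]].

Step 4 — quadratic form (x̄ - mu_0)^T · S^{-1} · (x̄ - mu_0):
  S^{-1} · (x̄ - mu_0) = (-0.8855, 0.4991),
  (x̄ - mu_0)^T · [...] = (-3)·(-0.8855) + (-0.75)·(0.4991) = 2.2822.

Step 5 — scale by n: T² = 4 · 2.2822 = 9.1288.

T² ≈ 9.1288
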